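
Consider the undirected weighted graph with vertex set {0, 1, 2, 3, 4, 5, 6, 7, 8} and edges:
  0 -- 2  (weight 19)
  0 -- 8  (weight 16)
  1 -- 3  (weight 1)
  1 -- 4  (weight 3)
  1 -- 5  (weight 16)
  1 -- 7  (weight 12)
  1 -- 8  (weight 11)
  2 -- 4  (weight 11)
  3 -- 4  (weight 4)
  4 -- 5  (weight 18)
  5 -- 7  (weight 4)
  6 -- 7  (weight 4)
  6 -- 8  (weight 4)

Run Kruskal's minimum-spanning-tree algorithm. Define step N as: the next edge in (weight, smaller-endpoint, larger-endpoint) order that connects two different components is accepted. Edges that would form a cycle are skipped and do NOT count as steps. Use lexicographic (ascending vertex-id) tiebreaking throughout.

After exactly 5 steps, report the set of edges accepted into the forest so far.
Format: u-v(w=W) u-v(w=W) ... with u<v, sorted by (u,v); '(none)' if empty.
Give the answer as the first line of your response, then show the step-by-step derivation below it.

1-3(w=1) 1-4(w=3) 5-7(w=4) 6-7(w=4) 6-8(w=4)

step 1: add edge 1-3 (w=1); MST = {1-3(w=1)}
step 2: add edge 1-4 (w=3); MST = {1-3(w=1) 1-4(w=3)}
step 3: add edge 5-7 (w=4); MST = {1-3(w=1) 1-4(w=3) 5-7(w=4)}
step 4: add edge 6-7 (w=4); MST = {1-3(w=1) 1-4(w=3) 5-7(w=4) 6-7(w=4)}
step 5: add edge 6-8 (w=4); MST = {1-3(w=1) 1-4(w=3) 5-7(w=4) 6-7(w=4) 6-8(w=4)}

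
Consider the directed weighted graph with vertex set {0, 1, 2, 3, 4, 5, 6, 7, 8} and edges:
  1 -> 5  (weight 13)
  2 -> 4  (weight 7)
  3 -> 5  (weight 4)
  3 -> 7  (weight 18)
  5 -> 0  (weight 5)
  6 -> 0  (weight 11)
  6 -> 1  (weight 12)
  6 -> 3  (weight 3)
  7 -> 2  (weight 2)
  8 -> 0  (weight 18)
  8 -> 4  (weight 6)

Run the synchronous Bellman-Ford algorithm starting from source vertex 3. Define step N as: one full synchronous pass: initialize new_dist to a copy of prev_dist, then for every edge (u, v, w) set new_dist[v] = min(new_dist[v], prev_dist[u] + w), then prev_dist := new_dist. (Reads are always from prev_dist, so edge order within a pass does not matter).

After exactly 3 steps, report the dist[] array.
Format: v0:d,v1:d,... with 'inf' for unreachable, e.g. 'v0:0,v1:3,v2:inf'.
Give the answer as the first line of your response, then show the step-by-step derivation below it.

v0:9,v1:inf,v2:20,v3:0,v4:27,v5:4,v6:inf,v7:18,v8:inf

step 1: dist = v0:inf,v1:inf,v2:inf,v3:0,v4:inf,v5:4,v6:inf,v7:18,v8:inf
step 2: dist = v0:9,v1:inf,v2:20,v3:0,v4:inf,v5:4,v6:inf,v7:18,v8:inf
step 3: dist = v0:9,v1:inf,v2:20,v3:0,v4:27,v5:4,v6:inf,v7:18,v8:inf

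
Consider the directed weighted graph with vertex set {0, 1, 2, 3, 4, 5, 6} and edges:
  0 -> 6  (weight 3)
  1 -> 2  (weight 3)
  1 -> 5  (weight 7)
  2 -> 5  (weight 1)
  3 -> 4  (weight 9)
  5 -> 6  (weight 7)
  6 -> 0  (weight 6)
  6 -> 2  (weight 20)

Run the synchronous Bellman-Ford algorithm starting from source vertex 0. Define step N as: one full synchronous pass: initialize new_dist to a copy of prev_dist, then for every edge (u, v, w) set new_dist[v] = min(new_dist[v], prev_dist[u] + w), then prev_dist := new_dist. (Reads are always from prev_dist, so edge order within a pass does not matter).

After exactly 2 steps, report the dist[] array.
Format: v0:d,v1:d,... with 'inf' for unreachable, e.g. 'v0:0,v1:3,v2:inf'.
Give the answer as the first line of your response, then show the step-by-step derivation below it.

v0:0,v1:inf,v2:23,v3:inf,v4:inf,v5:inf,v6:3

step 1: dist = v0:0,v1:inf,v2:inf,v3:inf,v4:inf,v5:inf,v6:3
step 2: dist = v0:0,v1:inf,v2:23,v3:inf,v4:inf,v5:inf,v6:3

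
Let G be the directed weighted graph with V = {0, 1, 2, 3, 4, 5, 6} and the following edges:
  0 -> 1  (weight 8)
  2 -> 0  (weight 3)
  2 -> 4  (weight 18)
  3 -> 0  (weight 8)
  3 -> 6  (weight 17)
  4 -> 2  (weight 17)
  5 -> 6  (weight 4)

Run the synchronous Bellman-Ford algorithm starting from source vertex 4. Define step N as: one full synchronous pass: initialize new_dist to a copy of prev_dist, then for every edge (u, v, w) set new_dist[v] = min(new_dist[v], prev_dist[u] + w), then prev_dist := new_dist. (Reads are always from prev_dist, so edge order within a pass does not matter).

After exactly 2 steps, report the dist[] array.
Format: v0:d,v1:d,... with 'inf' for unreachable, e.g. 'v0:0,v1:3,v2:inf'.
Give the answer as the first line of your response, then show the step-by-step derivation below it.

v0:20,v1:inf,v2:17,v3:inf,v4:0,v5:inf,v6:inf

step 1: dist = v0:inf,v1:inf,v2:17,v3:inf,v4:0,v5:inf,v6:inf
step 2: dist = v0:20,v1:inf,v2:17,v3:inf,v4:0,v5:inf,v6:inf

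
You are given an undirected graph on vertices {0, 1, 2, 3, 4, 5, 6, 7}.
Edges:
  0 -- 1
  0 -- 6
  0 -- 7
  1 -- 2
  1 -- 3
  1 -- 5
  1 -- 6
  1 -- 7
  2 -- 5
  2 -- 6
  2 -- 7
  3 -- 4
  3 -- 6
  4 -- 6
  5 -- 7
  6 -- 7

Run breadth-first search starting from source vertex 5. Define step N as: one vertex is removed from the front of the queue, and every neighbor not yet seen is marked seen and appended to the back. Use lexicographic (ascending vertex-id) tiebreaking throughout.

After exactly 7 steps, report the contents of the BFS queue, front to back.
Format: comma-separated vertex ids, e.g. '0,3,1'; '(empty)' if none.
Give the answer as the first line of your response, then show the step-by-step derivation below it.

4

step 1: dequeue 5; queue=[1,2,7]; order=5
step 2: dequeue 1; queue=[2,7,0,3,6]; order=5,1
step 3: dequeue 2; queue=[7,0,3,6]; order=5,1,2
step 4: dequeue 7; queue=[0,3,6]; order=5,1,2,7
step 5: dequeue 0; queue=[3,6]; order=5,1,2,7,0
step 6: dequeue 3; queue=[6,4]; order=5,1,2,7,0,3
step 7: dequeue 6; queue=[4]; order=5,1,2,7,0,3,6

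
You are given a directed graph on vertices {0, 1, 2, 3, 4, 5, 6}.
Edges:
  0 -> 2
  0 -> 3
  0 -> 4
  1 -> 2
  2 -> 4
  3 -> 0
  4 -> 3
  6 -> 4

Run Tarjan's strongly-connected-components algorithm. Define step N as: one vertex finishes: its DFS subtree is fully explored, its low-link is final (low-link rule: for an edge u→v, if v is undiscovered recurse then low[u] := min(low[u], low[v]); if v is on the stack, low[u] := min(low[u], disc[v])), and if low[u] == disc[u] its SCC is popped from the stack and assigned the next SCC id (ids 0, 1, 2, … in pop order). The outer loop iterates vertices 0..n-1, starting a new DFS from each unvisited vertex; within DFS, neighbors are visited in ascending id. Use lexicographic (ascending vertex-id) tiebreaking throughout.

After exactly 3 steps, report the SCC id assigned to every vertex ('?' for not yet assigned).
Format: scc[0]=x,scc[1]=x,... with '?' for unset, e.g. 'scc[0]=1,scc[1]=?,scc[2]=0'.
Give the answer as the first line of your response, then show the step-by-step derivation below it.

scc[0]=?,scc[1]=?,scc[2]=?,scc[3]=?,scc[4]=?,scc[5]=?,scc[6]=?

step 1: low=(low[0]=0,low[1]=?,low[2]=1,low[3]=0,low[4]=2,low[5]=?,low[6]=?); scc=(scc[0]=?,scc[1]=?,scc[2]=?,scc[3]=?,scc[4]=?,scc[5]=?,scc[6]=?)
step 2: low=(low[0]=0,low[1]=?,low[2]=1,low[3]=0,low[4]=0,low[5]=?,low[6]=?); scc=(scc[0]=?,scc[1]=?,scc[2]=?,scc[3]=?,scc[4]=?,scc[5]=?,scc[6]=?)
step 3: low=(low[0]=0,low[1]=?,low[2]=0,low[3]=0,low[4]=0,low[5]=?,low[6]=?); scc=(scc[0]=?,scc[1]=?,scc[2]=?,scc[3]=?,scc[4]=?,scc[5]=?,scc[6]=?)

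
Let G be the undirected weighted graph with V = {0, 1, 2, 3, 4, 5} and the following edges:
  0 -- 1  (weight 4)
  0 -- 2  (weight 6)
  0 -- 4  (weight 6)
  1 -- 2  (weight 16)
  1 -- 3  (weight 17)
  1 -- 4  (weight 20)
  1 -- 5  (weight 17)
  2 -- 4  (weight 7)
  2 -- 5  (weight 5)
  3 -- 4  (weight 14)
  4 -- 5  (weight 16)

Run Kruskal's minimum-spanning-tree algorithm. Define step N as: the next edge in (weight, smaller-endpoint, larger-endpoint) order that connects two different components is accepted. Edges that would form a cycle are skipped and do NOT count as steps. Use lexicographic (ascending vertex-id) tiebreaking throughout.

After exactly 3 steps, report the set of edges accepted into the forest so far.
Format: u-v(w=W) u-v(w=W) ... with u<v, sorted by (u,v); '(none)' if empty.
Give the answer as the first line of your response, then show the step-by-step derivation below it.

0-1(w=4) 0-2(w=6) 2-5(w=5)

step 1: add edge 0-1 (w=4); MST = {0-1(w=4)}
step 2: add edge 2-5 (w=5); MST = {0-1(w=4) 2-5(w=5)}
step 3: add edge 0-2 (w=6); MST = {0-1(w=4) 0-2(w=6) 2-5(w=5)}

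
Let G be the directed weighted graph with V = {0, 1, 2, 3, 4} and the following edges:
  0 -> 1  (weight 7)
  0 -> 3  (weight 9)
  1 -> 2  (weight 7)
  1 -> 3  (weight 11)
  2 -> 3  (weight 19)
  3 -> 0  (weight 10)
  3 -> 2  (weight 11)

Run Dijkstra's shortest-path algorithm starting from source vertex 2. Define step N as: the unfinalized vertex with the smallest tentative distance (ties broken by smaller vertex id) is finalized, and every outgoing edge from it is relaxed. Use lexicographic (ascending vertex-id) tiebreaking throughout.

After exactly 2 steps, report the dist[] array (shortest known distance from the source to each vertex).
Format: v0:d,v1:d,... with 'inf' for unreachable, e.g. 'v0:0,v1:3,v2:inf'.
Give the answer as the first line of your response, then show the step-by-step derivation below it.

v0:29,v1:inf,v2:0,v3:19,v4:inf

step 1: dist = v0:inf,v1:inf,v2:0,v3:19,v4:inf
step 2: dist = v0:29,v1:inf,v2:0,v3:19,v4:inf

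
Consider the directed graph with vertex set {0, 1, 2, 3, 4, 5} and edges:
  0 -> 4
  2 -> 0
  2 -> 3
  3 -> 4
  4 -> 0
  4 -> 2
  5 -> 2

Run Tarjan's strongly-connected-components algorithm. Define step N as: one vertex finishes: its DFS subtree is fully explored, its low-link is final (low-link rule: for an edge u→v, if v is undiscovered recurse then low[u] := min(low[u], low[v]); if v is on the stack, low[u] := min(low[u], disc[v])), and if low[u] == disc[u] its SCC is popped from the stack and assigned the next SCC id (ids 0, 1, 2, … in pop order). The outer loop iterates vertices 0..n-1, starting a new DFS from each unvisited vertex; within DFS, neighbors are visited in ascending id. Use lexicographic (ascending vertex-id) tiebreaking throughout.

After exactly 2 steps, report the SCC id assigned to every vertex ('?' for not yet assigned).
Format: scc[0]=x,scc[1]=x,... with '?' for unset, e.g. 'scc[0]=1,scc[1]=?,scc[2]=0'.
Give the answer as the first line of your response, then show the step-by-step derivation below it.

scc[0]=?,scc[1]=?,scc[2]=?,scc[3]=?,scc[4]=?,scc[5]=?

step 1: low=(low[0]=0,low[1]=?,low[2]=0,low[3]=1,low[4]=0,low[5]=?); scc=(scc[0]=?,scc[1]=?,scc[2]=?,scc[3]=?,scc[4]=?,scc[5]=?)
step 2: low=(low[0]=0,low[1]=?,low[2]=0,low[3]=1,low[4]=0,low[5]=?); scc=(scc[0]=?,scc[1]=?,scc[2]=?,scc[3]=?,scc[4]=?,scc[5]=?)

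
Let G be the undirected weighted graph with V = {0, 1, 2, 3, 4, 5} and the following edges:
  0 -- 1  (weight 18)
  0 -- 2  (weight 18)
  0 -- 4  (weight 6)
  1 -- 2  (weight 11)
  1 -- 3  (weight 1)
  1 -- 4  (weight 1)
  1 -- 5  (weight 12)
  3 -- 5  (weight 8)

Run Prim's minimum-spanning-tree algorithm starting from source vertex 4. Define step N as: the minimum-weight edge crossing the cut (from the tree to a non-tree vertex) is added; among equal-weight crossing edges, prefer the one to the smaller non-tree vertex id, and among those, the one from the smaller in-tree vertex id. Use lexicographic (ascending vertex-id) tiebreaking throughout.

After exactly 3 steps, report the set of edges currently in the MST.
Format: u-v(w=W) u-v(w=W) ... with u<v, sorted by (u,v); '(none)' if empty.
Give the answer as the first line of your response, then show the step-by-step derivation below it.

0-4(w=6) 1-3(w=1) 1-4(w=1)

step 1: add edge 1-4 (w=1); MST = {1-4(w=1)}
step 2: add edge 1-3 (w=1); MST = {1-3(w=1) 1-4(w=1)}
step 3: add edge 0-4 (w=6); MST = {0-4(w=6) 1-3(w=1) 1-4(w=1)}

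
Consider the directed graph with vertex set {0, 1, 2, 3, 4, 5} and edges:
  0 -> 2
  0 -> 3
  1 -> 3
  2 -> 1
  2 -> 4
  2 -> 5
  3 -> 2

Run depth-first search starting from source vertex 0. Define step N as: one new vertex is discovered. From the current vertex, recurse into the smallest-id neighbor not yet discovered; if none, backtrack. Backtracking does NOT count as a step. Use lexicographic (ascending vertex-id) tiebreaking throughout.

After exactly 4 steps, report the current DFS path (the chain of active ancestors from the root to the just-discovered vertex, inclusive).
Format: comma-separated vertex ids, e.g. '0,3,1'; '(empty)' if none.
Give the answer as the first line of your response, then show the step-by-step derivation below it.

0,2,1,3

step 1: discover 0; path=0; order=0
step 2: discover 2; path=0>2; order=0,2
step 3: discover 1; path=0>2>1; order=0,2,1
step 4: discover 3; path=0>2>1>3; order=0,2,1,3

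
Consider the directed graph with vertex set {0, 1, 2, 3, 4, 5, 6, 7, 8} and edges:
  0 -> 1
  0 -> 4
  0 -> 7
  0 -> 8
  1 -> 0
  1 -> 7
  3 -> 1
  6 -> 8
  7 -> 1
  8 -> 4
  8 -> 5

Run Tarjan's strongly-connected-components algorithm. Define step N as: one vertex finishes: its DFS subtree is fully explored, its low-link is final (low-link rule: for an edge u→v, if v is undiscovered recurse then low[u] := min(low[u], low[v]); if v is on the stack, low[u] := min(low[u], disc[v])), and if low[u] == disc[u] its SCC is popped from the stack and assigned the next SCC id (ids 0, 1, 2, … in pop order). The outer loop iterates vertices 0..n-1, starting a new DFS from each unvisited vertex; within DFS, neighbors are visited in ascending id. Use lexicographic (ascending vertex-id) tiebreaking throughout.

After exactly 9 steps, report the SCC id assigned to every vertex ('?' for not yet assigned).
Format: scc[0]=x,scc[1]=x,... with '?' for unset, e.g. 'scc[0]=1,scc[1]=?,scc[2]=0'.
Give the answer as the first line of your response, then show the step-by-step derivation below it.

scc[0]=3,scc[1]=3,scc[2]=4,scc[3]=5,scc[4]=0,scc[5]=1,scc[6]=6,scc[7]=3,scc[8]=2

step 1: low=(low[0]=0,low[1]=0,low[2]=?,low[3]=?,low[4]=?,low[5]=?,low[6]=?,low[7]=1,low[8]=?); scc=(scc[0]=?,scc[1]=?,scc[2]=?,scc[3]=?,scc[4]=?,scc[5]=?,scc[6]=?,scc[7]=?,scc[8]=?)
step 2: low=(low[0]=0,low[1]=0,low[2]=?,low[3]=?,low[4]=?,low[5]=?,low[6]=?,low[7]=1,low[8]=?); scc=(scc[0]=?,scc[1]=?,scc[2]=?,scc[3]=?,scc[4]=?,scc[5]=?,scc[6]=?,scc[7]=?,scc[8]=?)
step 3: low=(low[0]=0,low[1]=0,low[2]=?,low[3]=?,low[4]=3,low[5]=?,low[6]=?,low[7]=1,low[8]=?); scc=(scc[0]=?,scc[1]=?,scc[2]=?,scc[3]=?,scc[4]=0,scc[5]=?,scc[6]=?,scc[7]=?,scc[8]=?)
step 4: low=(low[0]=0,low[1]=0,low[2]=?,low[3]=?,low[4]=3,low[5]=5,low[6]=?,low[7]=1,low[8]=4); scc=(scc[0]=?,scc[1]=?,scc[2]=?,scc[3]=?,scc[4]=0,scc[5]=1,scc[6]=?,scc[7]=?,scc[8]=?)
step 5: low=(low[0]=0,low[1]=0,low[2]=?,low[3]=?,low[4]=3,low[5]=5,low[6]=?,low[7]=1,low[8]=4); scc=(scc[0]=?,scc[1]=?,scc[2]=?,scc[3]=?,scc[4]=0,scc[5]=1,scc[6]=?,scc[7]=?,scc[8]=2)
step 6: low=(low[0]=0,low[1]=0,low[2]=?,low[3]=?,low[4]=3,low[5]=5,low[6]=?,low[7]=1,low[8]=4); scc=(scc[0]=3,scc[1]=3,scc[2]=?,scc[3]=?,scc[4]=0,scc[5]=1,scc[6]=?,scc[7]=3,scc[8]=2)
step 7: low=(low[0]=0,low[1]=0,low[2]=6,low[3]=?,low[4]=3,low[5]=5,low[6]=?,low[7]=1,low[8]=4); scc=(scc[0]=3,scc[1]=3,scc[2]=4,scc[3]=?,scc[4]=0,scc[5]=1,scc[6]=?,scc[7]=3,scc[8]=2)
step 8: low=(low[0]=0,low[1]=0,low[2]=6,low[3]=7,low[4]=3,low[5]=5,low[6]=?,low[7]=1,low[8]=4); scc=(scc[0]=3,scc[1]=3,scc[2]=4,scc[3]=5,scc[4]=0,scc[5]=1,scc[6]=?,scc[7]=3,scc[8]=2)
step 9: low=(low[0]=0,low[1]=0,low[2]=6,low[3]=7,low[4]=3,low[5]=5,low[6]=8,low[7]=1,low[8]=4); scc=(scc[0]=3,scc[1]=3,scc[2]=4,scc[3]=5,scc[4]=0,scc[5]=1,scc[6]=6,scc[7]=3,scc[8]=2)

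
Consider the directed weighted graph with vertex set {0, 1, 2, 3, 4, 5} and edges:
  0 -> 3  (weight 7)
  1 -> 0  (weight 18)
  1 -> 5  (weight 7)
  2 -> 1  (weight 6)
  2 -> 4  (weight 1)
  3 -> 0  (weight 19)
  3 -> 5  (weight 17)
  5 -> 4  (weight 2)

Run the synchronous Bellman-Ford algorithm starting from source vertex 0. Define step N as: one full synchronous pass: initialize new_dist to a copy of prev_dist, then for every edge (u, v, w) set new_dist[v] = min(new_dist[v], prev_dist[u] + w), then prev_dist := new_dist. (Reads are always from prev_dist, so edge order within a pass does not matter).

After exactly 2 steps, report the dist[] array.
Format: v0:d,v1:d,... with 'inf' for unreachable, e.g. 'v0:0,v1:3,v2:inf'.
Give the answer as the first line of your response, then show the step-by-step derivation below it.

v0:0,v1:inf,v2:inf,v3:7,v4:inf,v5:24

step 1: dist = v0:0,v1:inf,v2:inf,v3:7,v4:inf,v5:inf
step 2: dist = v0:0,v1:inf,v2:inf,v3:7,v4:inf,v5:24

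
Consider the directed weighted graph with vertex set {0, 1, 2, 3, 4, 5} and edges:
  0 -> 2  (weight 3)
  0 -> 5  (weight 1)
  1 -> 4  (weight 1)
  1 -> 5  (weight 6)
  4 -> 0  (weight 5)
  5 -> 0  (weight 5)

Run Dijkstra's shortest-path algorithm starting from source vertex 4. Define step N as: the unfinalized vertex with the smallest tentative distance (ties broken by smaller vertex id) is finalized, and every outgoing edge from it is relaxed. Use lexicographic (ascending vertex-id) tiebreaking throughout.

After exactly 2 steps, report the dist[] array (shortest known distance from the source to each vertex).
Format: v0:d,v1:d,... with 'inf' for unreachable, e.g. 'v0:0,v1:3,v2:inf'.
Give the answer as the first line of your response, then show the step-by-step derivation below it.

v0:5,v1:inf,v2:8,v3:inf,v4:0,v5:6

step 1: dist = v0:5,v1:inf,v2:inf,v3:inf,v4:0,v5:inf
step 2: dist = v0:5,v1:inf,v2:8,v3:inf,v4:0,v5:6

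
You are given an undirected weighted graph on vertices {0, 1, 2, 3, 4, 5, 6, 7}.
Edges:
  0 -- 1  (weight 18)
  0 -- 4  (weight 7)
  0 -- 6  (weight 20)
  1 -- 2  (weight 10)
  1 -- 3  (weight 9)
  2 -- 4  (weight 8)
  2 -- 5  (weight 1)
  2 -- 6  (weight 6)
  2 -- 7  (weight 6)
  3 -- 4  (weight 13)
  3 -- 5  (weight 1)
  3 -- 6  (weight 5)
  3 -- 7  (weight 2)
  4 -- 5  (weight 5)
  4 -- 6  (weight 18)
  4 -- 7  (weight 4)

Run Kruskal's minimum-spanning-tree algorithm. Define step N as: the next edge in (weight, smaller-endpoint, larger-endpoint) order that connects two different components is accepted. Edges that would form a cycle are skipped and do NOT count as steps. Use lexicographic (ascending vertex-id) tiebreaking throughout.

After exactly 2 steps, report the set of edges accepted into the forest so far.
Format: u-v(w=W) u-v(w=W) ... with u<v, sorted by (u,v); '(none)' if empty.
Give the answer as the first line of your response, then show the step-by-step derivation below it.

2-5(w=1) 3-5(w=1)

step 1: add edge 2-5 (w=1); MST = {2-5(w=1)}
step 2: add edge 3-5 (w=1); MST = {2-5(w=1) 3-5(w=1)}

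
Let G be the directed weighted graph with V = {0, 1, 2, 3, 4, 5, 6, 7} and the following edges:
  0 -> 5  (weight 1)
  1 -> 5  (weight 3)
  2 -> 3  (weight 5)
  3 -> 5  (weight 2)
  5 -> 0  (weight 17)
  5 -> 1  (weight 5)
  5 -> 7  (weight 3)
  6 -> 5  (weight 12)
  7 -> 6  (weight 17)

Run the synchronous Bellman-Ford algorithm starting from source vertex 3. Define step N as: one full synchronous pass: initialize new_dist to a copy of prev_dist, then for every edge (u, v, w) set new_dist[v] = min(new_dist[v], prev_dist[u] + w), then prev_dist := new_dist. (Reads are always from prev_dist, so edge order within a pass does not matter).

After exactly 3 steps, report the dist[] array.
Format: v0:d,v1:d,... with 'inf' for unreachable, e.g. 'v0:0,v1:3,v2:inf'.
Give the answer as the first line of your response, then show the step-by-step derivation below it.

v0:19,v1:7,v2:inf,v3:0,v4:inf,v5:2,v6:22,v7:5

step 1: dist = v0:inf,v1:inf,v2:inf,v3:0,v4:inf,v5:2,v6:inf,v7:inf
step 2: dist = v0:19,v1:7,v2:inf,v3:0,v4:inf,v5:2,v6:inf,v7:5
step 3: dist = v0:19,v1:7,v2:inf,v3:0,v4:inf,v5:2,v6:22,v7:5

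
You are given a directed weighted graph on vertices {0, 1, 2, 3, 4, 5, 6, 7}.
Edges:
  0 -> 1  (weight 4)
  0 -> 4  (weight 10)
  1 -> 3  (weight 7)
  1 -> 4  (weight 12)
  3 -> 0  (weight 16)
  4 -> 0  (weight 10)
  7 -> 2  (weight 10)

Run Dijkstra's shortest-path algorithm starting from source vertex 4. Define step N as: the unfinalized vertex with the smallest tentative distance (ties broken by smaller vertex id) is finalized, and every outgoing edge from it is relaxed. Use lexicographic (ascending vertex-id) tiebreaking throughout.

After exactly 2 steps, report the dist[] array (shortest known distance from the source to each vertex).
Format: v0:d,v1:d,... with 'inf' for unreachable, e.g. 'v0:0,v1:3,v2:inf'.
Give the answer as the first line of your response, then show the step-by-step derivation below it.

v0:10,v1:14,v2:inf,v3:inf,v4:0,v5:inf,v6:inf,v7:inf

step 1: dist = v0:10,v1:inf,v2:inf,v3:inf,v4:0,v5:inf,v6:inf,v7:inf
step 2: dist = v0:10,v1:14,v2:inf,v3:inf,v4:0,v5:inf,v6:inf,v7:inf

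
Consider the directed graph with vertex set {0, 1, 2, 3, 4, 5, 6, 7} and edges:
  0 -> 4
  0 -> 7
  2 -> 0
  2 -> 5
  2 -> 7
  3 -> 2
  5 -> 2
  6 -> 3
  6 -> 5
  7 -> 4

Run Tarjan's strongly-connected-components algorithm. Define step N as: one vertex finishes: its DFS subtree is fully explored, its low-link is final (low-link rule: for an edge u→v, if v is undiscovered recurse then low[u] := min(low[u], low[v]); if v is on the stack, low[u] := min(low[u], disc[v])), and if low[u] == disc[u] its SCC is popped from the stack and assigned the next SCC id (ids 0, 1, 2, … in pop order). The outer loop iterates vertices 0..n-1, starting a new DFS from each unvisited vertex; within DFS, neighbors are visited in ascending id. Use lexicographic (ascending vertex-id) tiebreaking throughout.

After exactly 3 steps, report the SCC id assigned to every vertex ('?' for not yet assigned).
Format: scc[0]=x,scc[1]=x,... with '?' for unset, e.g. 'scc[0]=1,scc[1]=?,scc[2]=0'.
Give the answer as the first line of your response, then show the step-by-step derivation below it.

scc[0]=2,scc[1]=?,scc[2]=?,scc[3]=?,scc[4]=0,scc[5]=?,scc[6]=?,scc[7]=1

step 1: low=(low[0]=0,low[1]=?,low[2]=?,low[3]=?,low[4]=1,low[5]=?,low[6]=?,low[7]=?); scc=(scc[0]=?,scc[1]=?,scc[2]=?,scc[3]=?,scc[4]=0,scc[5]=?,scc[6]=?,scc[7]=?)
step 2: low=(low[0]=0,low[1]=?,low[2]=?,low[3]=?,low[4]=1,low[5]=?,low[6]=?,low[7]=2); scc=(scc[0]=?,scc[1]=?,scc[2]=?,scc[3]=?,scc[4]=0,scc[5]=?,scc[6]=?,scc[7]=1)
step 3: low=(low[0]=0,low[1]=?,low[2]=?,low[3]=?,low[4]=1,low[5]=?,low[6]=?,low[7]=2); scc=(scc[0]=2,scc[1]=?,scc[2]=?,scc[3]=?,scc[4]=0,scc[5]=?,scc[6]=?,scc[7]=1)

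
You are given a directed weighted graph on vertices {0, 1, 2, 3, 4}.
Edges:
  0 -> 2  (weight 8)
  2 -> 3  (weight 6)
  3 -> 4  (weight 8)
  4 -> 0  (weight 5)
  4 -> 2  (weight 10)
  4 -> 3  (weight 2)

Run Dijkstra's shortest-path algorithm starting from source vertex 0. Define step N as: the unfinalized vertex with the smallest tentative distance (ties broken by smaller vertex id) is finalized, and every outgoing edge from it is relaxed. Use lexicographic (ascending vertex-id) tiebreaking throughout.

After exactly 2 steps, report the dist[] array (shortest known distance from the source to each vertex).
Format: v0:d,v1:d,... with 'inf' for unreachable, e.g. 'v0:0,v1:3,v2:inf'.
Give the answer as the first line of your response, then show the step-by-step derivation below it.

v0:0,v1:inf,v2:8,v3:14,v4:inf

step 1: dist = v0:0,v1:inf,v2:8,v3:inf,v4:inf
step 2: dist = v0:0,v1:inf,v2:8,v3:14,v4:inf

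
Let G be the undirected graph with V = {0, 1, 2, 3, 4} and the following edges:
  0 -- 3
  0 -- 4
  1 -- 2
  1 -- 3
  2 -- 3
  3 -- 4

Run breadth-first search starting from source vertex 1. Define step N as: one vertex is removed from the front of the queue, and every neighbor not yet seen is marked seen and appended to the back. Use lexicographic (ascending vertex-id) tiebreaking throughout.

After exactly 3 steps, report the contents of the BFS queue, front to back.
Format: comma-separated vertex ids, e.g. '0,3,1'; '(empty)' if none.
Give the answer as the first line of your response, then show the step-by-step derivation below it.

0,4

step 1: dequeue 1; queue=[2,3]; order=1
step 2: dequeue 2; queue=[3]; order=1,2
step 3: dequeue 3; queue=[0,4]; order=1,2,3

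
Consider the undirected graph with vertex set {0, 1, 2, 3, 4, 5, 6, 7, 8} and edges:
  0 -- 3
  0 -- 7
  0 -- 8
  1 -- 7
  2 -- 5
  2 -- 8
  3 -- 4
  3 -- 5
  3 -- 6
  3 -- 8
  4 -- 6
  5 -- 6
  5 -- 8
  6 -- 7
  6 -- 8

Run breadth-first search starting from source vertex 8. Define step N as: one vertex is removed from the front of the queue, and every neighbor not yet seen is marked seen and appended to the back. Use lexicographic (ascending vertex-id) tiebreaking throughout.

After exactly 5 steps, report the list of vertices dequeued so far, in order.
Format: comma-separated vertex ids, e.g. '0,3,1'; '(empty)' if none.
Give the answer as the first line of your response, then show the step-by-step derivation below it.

8,0,2,3,5

step 1: dequeue 8; queue=[0,2,3,5,6]; order=8
step 2: dequeue 0; queue=[2,3,5,6,7]; order=8,0
step 3: dequeue 2; queue=[3,5,6,7]; order=8,0,2
step 4: dequeue 3; queue=[5,6,7,4]; order=8,0,2,3
step 5: dequeue 5; queue=[6,7,4]; order=8,0,2,3,5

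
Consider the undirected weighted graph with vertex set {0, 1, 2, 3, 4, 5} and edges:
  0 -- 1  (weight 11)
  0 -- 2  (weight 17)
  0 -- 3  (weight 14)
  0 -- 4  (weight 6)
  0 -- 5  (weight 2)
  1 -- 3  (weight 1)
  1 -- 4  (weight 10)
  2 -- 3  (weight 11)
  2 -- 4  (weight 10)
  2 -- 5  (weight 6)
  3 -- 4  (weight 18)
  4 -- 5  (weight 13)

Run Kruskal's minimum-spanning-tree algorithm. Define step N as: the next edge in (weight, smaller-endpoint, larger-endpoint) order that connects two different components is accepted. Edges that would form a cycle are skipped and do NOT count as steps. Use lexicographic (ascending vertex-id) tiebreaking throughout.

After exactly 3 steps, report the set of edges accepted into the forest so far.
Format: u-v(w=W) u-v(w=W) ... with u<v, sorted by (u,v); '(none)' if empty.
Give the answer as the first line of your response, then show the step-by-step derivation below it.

0-4(w=6) 0-5(w=2) 1-3(w=1)

step 1: add edge 1-3 (w=1); MST = {1-3(w=1)}
step 2: add edge 0-5 (w=2); MST = {0-5(w=2) 1-3(w=1)}
step 3: add edge 0-4 (w=6); MST = {0-4(w=6) 0-5(w=2) 1-3(w=1)}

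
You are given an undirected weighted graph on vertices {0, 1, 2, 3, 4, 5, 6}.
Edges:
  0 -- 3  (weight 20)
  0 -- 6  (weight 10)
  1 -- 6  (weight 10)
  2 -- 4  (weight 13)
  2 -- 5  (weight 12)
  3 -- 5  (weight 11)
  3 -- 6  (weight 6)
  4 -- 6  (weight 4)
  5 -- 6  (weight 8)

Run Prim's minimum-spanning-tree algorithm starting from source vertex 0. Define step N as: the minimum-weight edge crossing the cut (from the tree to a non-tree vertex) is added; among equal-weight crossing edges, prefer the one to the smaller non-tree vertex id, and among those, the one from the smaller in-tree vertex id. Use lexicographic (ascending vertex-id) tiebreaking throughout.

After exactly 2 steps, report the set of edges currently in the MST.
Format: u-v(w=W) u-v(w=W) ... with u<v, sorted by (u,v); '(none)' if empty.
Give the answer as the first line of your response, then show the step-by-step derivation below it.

0-6(w=10) 4-6(w=4)

step 1: add edge 0-6 (w=10); MST = {0-6(w=10)}
step 2: add edge 4-6 (w=4); MST = {0-6(w=10) 4-6(w=4)}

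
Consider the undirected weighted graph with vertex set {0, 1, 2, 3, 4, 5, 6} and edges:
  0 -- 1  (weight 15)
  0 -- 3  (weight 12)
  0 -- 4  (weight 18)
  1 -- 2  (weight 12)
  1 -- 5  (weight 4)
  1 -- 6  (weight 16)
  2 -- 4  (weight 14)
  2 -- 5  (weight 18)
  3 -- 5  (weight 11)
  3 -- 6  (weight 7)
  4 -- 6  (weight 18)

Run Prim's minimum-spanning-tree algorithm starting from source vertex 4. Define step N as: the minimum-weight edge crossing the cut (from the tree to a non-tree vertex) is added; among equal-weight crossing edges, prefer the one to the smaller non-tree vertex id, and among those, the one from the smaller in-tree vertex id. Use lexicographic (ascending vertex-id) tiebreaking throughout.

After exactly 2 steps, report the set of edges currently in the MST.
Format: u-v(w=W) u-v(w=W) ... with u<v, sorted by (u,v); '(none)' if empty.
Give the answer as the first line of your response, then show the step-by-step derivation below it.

1-2(w=12) 2-4(w=14)

step 1: add edge 2-4 (w=14); MST = {2-4(w=14)}
step 2: add edge 1-2 (w=12); MST = {1-2(w=12) 2-4(w=14)}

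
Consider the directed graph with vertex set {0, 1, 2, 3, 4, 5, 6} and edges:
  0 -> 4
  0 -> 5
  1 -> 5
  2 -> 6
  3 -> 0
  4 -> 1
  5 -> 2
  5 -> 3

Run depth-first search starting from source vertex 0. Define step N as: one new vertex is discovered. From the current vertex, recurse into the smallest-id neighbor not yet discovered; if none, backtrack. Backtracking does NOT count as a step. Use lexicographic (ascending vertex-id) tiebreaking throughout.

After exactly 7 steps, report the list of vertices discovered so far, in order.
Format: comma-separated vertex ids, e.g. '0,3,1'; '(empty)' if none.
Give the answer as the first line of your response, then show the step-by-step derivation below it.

0,4,1,5,2,6,3

step 1: discover 0; path=0; order=0
step 2: discover 4; path=0>4; order=0,4
step 3: discover 1; path=0>4>1; order=0,4,1
step 4: discover 5; path=0>4>1>5; order=0,4,1,5
step 5: discover 2; path=0>4>1>5>2; order=0,4,1,5,2
step 6: discover 6; path=0>4>1>5>2>6; order=0,4,1,5,2,6
step 7: discover 3; path=0>4>1>5>3; order=0,4,1,5,2,6,3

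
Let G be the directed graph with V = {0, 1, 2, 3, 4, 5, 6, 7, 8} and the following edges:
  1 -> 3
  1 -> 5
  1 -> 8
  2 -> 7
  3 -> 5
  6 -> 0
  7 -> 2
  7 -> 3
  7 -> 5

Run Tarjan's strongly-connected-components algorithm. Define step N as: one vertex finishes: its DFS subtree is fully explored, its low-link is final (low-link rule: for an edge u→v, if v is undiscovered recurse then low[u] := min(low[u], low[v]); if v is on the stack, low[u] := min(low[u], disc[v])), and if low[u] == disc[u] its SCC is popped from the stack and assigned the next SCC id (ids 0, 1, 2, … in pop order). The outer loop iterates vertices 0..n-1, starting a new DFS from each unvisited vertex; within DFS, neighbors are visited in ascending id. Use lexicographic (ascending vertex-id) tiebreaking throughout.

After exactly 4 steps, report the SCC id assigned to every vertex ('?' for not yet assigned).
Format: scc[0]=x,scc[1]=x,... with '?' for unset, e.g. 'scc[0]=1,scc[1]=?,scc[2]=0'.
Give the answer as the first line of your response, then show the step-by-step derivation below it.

scc[0]=0,scc[1]=?,scc[2]=?,scc[3]=2,scc[4]=?,scc[5]=1,scc[6]=?,scc[7]=?,scc[8]=3

step 1: low=(low[0]=0,low[1]=?,low[2]=?,low[3]=?,low[4]=?,low[5]=?,low[6]=?,low[7]=?,low[8]=?); scc=(scc[0]=0,scc[1]=?,scc[2]=?,scc[3]=?,scc[4]=?,scc[5]=?,scc[6]=?,scc[7]=?,scc[8]=?)
step 2: low=(low[0]=0,low[1]=1,low[2]=?,low[3]=2,low[4]=?,low[5]=3,low[6]=?,low[7]=?,low[8]=?); scc=(scc[0]=0,scc[1]=?,scc[2]=?,scc[3]=?,scc[4]=?,scc[5]=1,scc[6]=?,scc[7]=?,scc[8]=?)
step 3: low=(low[0]=0,low[1]=1,low[2]=?,low[3]=2,low[4]=?,low[5]=3,low[6]=?,low[7]=?,low[8]=?); scc=(scc[0]=0,scc[1]=?,scc[2]=?,scc[3]=2,scc[4]=?,scc[5]=1,scc[6]=?,scc[7]=?,scc[8]=?)
step 4: low=(low[0]=0,low[1]=1,low[2]=?,low[3]=2,low[4]=?,low[5]=3,low[6]=?,low[7]=?,low[8]=4); scc=(scc[0]=0,scc[1]=?,scc[2]=?,scc[3]=2,scc[4]=?,scc[5]=1,scc[6]=?,scc[7]=?,scc[8]=3)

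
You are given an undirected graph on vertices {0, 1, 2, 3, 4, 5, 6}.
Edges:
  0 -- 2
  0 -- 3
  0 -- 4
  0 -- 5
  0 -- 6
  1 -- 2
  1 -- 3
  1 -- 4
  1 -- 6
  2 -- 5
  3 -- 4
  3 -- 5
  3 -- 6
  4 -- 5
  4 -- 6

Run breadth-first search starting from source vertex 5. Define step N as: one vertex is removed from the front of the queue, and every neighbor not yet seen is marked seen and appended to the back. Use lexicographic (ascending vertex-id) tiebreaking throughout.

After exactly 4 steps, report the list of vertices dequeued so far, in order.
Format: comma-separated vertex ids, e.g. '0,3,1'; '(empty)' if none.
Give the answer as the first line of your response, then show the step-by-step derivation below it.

5,0,2,3

step 1: dequeue 5; queue=[0,2,3,4]; order=5
step 2: dequeue 0; queue=[2,3,4,6]; order=5,0
step 3: dequeue 2; queue=[3,4,6,1]; order=5,0,2
step 4: dequeue 3; queue=[4,6,1]; order=5,0,2,3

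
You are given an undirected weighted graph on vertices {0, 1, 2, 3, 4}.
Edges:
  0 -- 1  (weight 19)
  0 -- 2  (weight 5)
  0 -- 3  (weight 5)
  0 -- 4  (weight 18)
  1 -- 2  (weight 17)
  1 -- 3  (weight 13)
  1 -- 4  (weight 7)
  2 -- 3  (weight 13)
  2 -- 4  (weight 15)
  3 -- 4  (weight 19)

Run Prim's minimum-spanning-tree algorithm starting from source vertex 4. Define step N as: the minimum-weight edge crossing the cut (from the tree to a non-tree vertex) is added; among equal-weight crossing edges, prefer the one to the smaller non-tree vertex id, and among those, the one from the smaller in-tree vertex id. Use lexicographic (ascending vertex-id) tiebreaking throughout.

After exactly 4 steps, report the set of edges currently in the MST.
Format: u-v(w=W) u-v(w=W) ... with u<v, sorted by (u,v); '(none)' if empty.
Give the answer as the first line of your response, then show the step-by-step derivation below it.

0-2(w=5) 0-3(w=5) 1-3(w=13) 1-4(w=7)

step 1: add edge 1-4 (w=7); MST = {1-4(w=7)}
step 2: add edge 1-3 (w=13); MST = {1-3(w=13) 1-4(w=7)}
step 3: add edge 0-3 (w=5); MST = {0-3(w=5) 1-3(w=13) 1-4(w=7)}
step 4: add edge 0-2 (w=5); MST = {0-2(w=5) 0-3(w=5) 1-3(w=13) 1-4(w=7)}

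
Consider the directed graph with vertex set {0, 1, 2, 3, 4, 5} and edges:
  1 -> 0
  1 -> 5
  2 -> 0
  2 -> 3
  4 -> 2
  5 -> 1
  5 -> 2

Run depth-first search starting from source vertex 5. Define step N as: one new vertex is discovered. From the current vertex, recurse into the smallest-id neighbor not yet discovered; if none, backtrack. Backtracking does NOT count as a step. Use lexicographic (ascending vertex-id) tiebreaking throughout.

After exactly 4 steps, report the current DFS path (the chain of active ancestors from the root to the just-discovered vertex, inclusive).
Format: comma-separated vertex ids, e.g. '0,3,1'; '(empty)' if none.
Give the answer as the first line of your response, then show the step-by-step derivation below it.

5,2

step 1: discover 5; path=5; order=5
step 2: discover 1; path=5>1; order=5,1
step 3: discover 0; path=5>1>0; order=5,1,0
step 4: discover 2; path=5>2; order=5,1,0,2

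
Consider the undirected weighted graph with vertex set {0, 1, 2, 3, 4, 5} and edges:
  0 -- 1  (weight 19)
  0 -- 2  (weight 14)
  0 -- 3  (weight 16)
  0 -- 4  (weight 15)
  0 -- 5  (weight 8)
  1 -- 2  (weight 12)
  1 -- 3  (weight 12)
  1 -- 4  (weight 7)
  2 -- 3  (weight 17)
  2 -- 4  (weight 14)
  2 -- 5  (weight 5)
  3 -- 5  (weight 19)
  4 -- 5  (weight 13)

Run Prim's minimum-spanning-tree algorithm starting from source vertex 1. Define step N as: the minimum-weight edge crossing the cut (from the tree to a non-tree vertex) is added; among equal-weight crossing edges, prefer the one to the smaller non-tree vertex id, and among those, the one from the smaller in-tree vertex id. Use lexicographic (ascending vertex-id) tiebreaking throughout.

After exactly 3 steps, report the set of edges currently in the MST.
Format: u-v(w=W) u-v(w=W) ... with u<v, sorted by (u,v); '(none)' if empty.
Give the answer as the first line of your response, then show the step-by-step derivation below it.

1-2(w=12) 1-4(w=7) 2-5(w=5)

step 1: add edge 1-4 (w=7); MST = {1-4(w=7)}
step 2: add edge 1-2 (w=12); MST = {1-2(w=12) 1-4(w=7)}
step 3: add edge 2-5 (w=5); MST = {1-2(w=12) 1-4(w=7) 2-5(w=5)}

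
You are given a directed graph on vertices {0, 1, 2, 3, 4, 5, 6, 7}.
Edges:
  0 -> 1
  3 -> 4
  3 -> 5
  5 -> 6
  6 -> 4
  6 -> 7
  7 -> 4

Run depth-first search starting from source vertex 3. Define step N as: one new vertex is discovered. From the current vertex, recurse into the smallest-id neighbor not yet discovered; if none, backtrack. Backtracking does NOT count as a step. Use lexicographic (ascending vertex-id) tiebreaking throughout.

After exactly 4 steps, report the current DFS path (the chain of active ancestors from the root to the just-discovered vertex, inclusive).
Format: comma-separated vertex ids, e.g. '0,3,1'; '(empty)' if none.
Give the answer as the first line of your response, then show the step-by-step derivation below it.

3,5,6

step 1: discover 3; path=3; order=3
step 2: discover 4; path=3>4; order=3,4
step 3: discover 5; path=3>5; order=3,4,5
step 4: discover 6; path=3>5>6; order=3,4,5,6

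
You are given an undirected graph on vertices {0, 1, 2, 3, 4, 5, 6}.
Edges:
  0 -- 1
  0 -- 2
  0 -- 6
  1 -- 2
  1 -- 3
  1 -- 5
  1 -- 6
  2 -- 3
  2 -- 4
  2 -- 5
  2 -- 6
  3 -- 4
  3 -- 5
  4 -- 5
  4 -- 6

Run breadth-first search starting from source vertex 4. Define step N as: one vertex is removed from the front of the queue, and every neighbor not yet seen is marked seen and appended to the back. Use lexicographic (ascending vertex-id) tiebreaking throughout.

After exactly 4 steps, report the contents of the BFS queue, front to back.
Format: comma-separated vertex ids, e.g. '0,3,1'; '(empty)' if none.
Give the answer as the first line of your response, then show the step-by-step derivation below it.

6,0,1

step 1: dequeue 4; queue=[2,3,5,6]; order=4
step 2: dequeue 2; queue=[3,5,6,0,1]; order=4,2
step 3: dequeue 3; queue=[5,6,0,1]; order=4,2,3
step 4: dequeue 5; queue=[6,0,1]; order=4,2,3,5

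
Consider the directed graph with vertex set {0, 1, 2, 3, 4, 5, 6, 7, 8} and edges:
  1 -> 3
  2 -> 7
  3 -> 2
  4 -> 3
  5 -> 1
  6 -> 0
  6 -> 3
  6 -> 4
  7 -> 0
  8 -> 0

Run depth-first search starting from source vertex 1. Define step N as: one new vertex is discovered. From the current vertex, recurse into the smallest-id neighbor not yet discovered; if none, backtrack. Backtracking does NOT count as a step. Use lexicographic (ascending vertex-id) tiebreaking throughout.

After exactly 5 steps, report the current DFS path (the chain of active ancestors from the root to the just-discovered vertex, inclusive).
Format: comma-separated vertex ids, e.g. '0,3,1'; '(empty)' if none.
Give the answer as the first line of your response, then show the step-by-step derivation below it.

1,3,2,7,0

step 1: discover 1; path=1; order=1
step 2: discover 3; path=1>3; order=1,3
step 3: discover 2; path=1>3>2; order=1,3,2
step 4: discover 7; path=1>3>2>7; order=1,3,2,7
step 5: discover 0; path=1>3>2>7>0; order=1,3,2,7,0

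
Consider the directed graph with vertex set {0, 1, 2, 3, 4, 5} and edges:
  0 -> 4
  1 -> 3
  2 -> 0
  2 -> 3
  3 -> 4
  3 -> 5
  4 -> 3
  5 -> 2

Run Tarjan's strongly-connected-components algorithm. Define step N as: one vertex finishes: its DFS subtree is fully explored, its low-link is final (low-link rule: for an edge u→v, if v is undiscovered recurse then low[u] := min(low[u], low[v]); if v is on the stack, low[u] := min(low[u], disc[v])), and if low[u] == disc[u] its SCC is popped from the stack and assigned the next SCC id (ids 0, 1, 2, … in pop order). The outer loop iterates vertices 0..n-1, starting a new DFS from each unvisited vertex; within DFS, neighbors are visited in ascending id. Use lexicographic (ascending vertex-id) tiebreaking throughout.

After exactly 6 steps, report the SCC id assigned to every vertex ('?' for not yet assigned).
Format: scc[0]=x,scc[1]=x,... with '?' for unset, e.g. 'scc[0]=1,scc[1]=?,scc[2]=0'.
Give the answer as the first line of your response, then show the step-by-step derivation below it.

scc[0]=0,scc[1]=1,scc[2]=0,scc[3]=0,scc[4]=0,scc[5]=0

step 1: low=(low[0]=0,low[1]=?,low[2]=0,low[3]=1,low[4]=1,low[5]=3); scc=(scc[0]=?,scc[1]=?,scc[2]=?,scc[3]=?,scc[4]=?,scc[5]=?)
step 2: low=(low[0]=0,low[1]=?,low[2]=0,low[3]=1,low[4]=1,low[5]=0); scc=(scc[0]=?,scc[1]=?,scc[2]=?,scc[3]=?,scc[4]=?,scc[5]=?)
step 3: low=(low[0]=0,low[1]=?,low[2]=0,low[3]=0,low[4]=1,low[5]=0); scc=(scc[0]=?,scc[1]=?,scc[2]=?,scc[3]=?,scc[4]=?,scc[5]=?)
step 4: low=(low[0]=0,low[1]=?,low[2]=0,low[3]=0,low[4]=0,low[5]=0); scc=(scc[0]=?,scc[1]=?,scc[2]=?,scc[3]=?,scc[4]=?,scc[5]=?)
step 5: low=(low[0]=0,low[1]=?,low[2]=0,low[3]=0,low[4]=0,low[5]=0); scc=(scc[0]=0,scc[1]=?,scc[2]=0,scc[3]=0,scc[4]=0,scc[5]=0)
step 6: low=(low[0]=0,low[1]=5,low[2]=0,low[3]=0,low[4]=0,low[5]=0); scc=(scc[0]=0,scc[1]=1,scc[2]=0,scc[3]=0,scc[4]=0,scc[5]=0)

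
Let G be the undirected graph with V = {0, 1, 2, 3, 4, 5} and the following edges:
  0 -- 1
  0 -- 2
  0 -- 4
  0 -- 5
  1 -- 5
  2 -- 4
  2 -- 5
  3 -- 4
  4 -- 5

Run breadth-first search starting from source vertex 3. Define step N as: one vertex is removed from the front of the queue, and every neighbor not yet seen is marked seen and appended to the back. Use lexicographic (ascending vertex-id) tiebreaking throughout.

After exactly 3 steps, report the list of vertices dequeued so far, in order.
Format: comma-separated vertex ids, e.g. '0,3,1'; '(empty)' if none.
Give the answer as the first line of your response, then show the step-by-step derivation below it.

3,4,0

step 1: dequeue 3; queue=[4]; order=3
step 2: dequeue 4; queue=[0,2,5]; order=3,4
step 3: dequeue 0; queue=[2,5,1]; order=3,4,0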